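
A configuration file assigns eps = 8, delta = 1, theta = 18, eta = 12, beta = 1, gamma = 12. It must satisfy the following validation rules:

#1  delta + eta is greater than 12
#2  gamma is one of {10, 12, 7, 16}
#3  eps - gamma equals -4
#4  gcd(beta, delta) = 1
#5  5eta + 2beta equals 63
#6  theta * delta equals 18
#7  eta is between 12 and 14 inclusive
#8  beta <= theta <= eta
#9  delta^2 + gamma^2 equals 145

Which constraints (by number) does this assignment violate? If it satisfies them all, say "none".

#1 delta + eta = 1 + 12 = 13; 13 > 12 — OK.
#2 gamma = 12 is in {10, 12, 7, 16} — OK.
#3 eps - gamma = 8 - 12 = -4 — OK.
#4 gcd(1, 1) = 1 — OK.
#5 5eta + 2beta = 5(12) + 2(1) = 62, not 63 — violated.
#6 theta * delta = 18 * 1 = 18 — OK.
#7 eta = 12 lies in [12, 14] — OK.
#8 values 1, 18, 12; theta = 18 is not <= eta = 12 — violated.
#9 delta^2 + gamma^2 = 1^2 + 12^2 = 1 + 144 = 145 — OK.

Violated: 5 and 8.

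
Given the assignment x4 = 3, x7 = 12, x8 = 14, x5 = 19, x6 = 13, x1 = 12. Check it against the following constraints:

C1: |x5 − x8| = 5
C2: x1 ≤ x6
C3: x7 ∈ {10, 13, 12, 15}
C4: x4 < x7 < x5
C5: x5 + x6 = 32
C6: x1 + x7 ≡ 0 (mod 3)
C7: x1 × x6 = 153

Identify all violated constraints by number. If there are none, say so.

Violated: 7.

C1: |19 − 14| = 5 — OK.
C2: x1 = 12, x6 = 13; 12 ≤ 13 — OK.
C3: x7 = 12 is in {10, 13, 12, 15} — OK.
C4: values 3 < 12 < 19 — OK.
C5: x5 + x6 = 19 + 13 = 32 — OK.
C6: x1 + x7 = 24; 24 mod 3 = 0 — OK.
C7: x1 × x6 = 12 × 13 = 156, not 153 — violated.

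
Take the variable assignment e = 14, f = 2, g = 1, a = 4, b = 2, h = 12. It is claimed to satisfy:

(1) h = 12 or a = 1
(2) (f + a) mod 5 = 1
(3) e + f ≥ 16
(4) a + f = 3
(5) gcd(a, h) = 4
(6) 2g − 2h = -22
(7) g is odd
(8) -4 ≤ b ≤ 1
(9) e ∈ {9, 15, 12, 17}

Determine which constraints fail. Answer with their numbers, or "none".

Constraints 4, 8, and 9 are violated.

(1) h = 12 = 12 (first disjunct)  yes
(2) f + a = 6; 6 mod 5 = 1  yes
(3) e + f = 14 + 2 = 16; 16 ≥ 16  yes
(4) a + f = 4 + 2 = 6, not 3  no
(5) gcd(4, 12) = 4  yes
(6) 2g − 2h = 2(1) − 2(12) = -22  yes
(7) g = 1 is odd  yes
(8) b = 2 is outside [-4, 1]  no
(9) e = 14 is not in {9, 15, 12, 17}  no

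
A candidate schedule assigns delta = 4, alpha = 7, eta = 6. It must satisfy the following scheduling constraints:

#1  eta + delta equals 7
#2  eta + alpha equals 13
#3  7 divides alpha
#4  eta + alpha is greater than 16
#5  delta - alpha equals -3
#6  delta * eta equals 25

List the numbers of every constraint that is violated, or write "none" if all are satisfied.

Constraints 1, 4, 6 are violated.

#1 eta + delta = 6 + 4 = 10, not 7  false
#2 eta + alpha = 6 + 7 = 13  true
#3 7 / 7 = 1, so 7 divides 7  true
#4 eta + alpha = 6 + 7 = 13; 13 ≤ 16, bound 16 not met  false
#5 delta - alpha = 4 - 7 = -3  true
#6 delta * eta = 4 * 6 = 24, not 25  false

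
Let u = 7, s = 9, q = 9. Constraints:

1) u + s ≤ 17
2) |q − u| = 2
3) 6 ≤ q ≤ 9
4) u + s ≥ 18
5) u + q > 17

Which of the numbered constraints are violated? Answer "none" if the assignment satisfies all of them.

The assignment fails constraints 4, 5.

1) u + s = 7 + 9 = 16; 16 ≤ 17  ✓
2) |9 − 7| = 2  ✓
3) q = 9 lies in [6, 9]  ✓
4) u + s = 7 + 9 = 16; 16 < 18, bound 18 not met  ✗
5) u + q = 7 + 9 = 16; 16 ≤ 17, bound 17 not met  ✗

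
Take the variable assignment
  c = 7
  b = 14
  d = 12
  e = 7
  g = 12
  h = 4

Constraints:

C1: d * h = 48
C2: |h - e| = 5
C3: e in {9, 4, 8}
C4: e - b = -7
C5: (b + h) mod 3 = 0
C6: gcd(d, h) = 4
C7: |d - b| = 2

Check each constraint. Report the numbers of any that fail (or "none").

Violated: 2, 3.

C1: d * h = 12 * 4 = 48 — holds.
C2: |4 - 7| = 3, not 5 — fails.
C3: e = 7 is not in {9, 4, 8} — fails.
C4: e - b = 7 - 14 = -7 — holds.
C5: b + h = 18; 18 mod 3 = 0 — holds.
C6: gcd(12, 4) = 4 — holds.
C7: |12 - 14| = 2 — holds.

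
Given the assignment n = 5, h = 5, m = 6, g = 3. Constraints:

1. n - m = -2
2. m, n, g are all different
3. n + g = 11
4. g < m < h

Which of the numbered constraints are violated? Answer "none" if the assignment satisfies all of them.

1. n - m = 5 - 6 = -1, not -2 — violated.
2. values 6, 5, 3 are pairwise distinct — satisfied.
3. n + g = 5 + 3 = 8, not 11 — violated.
4. values 3, 6, 5; m = 6 is not < h = 5 — violated.

Constraints 1, 3, and 4 are violated.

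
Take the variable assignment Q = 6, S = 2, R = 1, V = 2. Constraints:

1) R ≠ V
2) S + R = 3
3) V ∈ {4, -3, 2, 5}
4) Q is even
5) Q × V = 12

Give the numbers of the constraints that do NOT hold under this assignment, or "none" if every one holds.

The assignment satisfies every constraint.

1) R = 1, V = 2; distinct  true
2) S + R = 2 + 1 = 3  true
3) V = 2 is in {4, -3, 2, 5}  true
4) Q = 6 is even  true
5) Q × V = 6 × 2 = 12  true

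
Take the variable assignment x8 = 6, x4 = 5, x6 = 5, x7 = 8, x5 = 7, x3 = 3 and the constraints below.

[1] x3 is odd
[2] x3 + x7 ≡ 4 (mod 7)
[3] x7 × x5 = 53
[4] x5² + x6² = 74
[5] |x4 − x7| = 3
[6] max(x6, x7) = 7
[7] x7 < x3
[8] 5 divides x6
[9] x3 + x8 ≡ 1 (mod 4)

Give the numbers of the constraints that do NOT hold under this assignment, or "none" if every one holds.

Constraints 3, 6, 7 are violated.

[1] x3 = 3 is odd — OK.
[2] x3 + x7 = 11; 11 mod 7 = 4 — OK.
[3] x7 × x5 = 8 × 7 = 56, not 53 — violated.
[4] x5² + x6² = 7² + 5² = 49 + 25 = 74 — OK.
[5] |5 − 8| = 3 — OK.
[6] max(5, 8) = 8, not 7 — violated.
[7] x7 = 8, x3 = 3; 8 ≥ 3 (want <) — violated.
[8] 5 / 5 = 1, so 5 divides 5 — OK.
[9] x3 + x8 = 9; 9 mod 4 = 1 — OK.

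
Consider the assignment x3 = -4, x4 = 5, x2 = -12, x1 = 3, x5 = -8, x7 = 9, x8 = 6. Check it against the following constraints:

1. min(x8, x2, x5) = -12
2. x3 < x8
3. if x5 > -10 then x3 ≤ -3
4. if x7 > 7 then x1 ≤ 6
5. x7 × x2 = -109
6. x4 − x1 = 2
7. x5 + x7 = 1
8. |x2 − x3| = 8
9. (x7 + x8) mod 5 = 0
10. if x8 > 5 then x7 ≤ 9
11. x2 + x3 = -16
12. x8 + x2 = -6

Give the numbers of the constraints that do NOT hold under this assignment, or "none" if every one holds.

1. min(6, -12, -8) = -12 — holds.
2. x3 = -4, x8 = 6; -4 < 6 — holds.
3. x5 = -8 > -10, so we need x3 ≤ -3; x3 = -4 ≤ -3 — holds.
4. x7 = 9 > 7, so we need x1 ≤ 6; x1 = 3 ≤ 6 — holds.
5. x7 × x2 = 9 × (-12) = -108, not -109 — does not hold.
6. x4 − x1 = 5 − 3 = 2 — holds.
7. x5 + x7 = -8 + 9 = 1 — holds.
8. |-12 − (-4)| = 8 — holds.
9. x7 + x8 = 15; 15 mod 5 = 0 — holds.
10. x8 = 6 > 5, so we need x7 ≤ 9; x7 = 9 ≤ 9 — holds.
11. x2 + x3 = -12 + (-4) = -16 — holds.
12. x8 + x2 = 6 + (-12) = -6 — holds.

Constraint 5 does not hold.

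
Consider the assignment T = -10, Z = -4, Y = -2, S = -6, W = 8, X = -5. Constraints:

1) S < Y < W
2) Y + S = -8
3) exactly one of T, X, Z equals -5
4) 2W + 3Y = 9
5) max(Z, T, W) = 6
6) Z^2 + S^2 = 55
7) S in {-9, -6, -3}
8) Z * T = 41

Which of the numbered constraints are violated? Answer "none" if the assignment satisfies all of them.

1) values -6 < -2 < 8 — satisfied.
2) Y + S = -2 + (-6) = -8 — satisfied.
3) T=-10, X=-5, Z=-4; 1 of them equals -5 — satisfied.
4) 2W + 3Y = 2(8) + 3(-2) = 10, not 9 — violated.
5) max(-4, -10, 8) = 8, not 6 — violated.
6) Z^2 + S^2 = (-4)^2 + (-6)^2 = 16 + 36 = 52, not 55 — violated.
7) S = -6 is in {-9, -6, -3} — satisfied.
8) Z * T = -4 * (-10) = 40, not 41 — violated.

No — constraints 4, 5, 6, and 8 are not satisfied.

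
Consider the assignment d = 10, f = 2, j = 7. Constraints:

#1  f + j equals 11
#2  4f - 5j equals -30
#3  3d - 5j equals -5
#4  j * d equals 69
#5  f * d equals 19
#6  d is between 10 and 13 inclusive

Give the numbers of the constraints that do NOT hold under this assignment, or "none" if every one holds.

Constraints 1, 2, 4, 5 do not hold.

#1 f + j = 2 + 7 = 9, not 11 — does not hold.
#2 4f - 5j = 4(2) - 5(7) = -27, not -30 — does not hold.
#3 3d - 5j = 3(10) - 5(7) = -5 — holds.
#4 j * d = 7 * 10 = 70, not 69 — does not hold.
#5 f * d = 2 * 10 = 20, not 19 — does not hold.
#6 d = 10 lies in [10, 13] — holds.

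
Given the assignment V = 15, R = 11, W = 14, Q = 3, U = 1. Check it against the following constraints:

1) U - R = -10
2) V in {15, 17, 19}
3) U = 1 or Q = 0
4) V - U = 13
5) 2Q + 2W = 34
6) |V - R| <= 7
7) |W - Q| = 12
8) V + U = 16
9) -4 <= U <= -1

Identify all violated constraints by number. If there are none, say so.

Constraints 4, 7, and 9 are violated.

1) U - R = 1 - 11 = -10  ✓
2) V = 15 is in {15, 17, 19}  ✓
3) U = 1 = 1 (first disjunct)  ✓
4) V - U = 15 - 1 = 14, not 13  ✗
5) 2Q + 2W = 2(3) + 2(14) = 34  ✓
6) |15 - 11| = 4; 4 ≤ 7  ✓
7) |14 - 3| = 11, not 12  ✗
8) V + U = 15 + 1 = 16  ✓
9) U = 1 is outside [-4, -1]  ✗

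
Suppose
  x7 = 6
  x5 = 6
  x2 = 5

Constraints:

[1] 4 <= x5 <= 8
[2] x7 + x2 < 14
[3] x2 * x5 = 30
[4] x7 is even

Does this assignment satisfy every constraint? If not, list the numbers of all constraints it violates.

The assignment satisfies every constraint.

[1] x5 = 6 lies in [4, 8] — holds.
[2] x7 + x2 = 6 + 5 = 11; 11 < 14 — holds.
[3] x2 * x5 = 5 * 6 = 30 — holds.
[4] x7 = 6 is even — holds.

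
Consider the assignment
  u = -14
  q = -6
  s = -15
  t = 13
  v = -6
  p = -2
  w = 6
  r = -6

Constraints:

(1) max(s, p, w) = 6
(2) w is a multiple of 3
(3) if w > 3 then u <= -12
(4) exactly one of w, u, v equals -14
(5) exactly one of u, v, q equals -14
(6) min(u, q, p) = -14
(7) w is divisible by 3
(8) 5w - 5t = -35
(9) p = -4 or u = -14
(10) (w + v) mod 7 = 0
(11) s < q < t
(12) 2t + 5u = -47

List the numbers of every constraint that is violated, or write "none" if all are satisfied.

(1) max(-15, -2, 6) = 6 — OK.
(2) 6 / 3 = 2, so 3 divides 6 — OK.
(3) w = 6 > 3, so we need u ≤ -12; u = -14 ≤ -12 — OK.
(4) w=6, u=-14, v=-6; 1 of them equals -14 — OK.
(5) u=-14, v=-6, q=-6; 1 of them equals -14 — OK.
(6) min(-14, -6, -2) = -14 — OK.
(7) 6 / 3 = 2, so 3 divides 6 — OK.
(8) 5w - 5t = 5(6) - 5(13) = -35 — OK.
(9) p = -2 ≠ -4, but u = -14 = -14 (second disjunct) — OK.
(10) w + v = 0; 0 mod 7 = 0 — OK.
(11) values -15 < -6 < 13 — OK.
(12) 2t + 5u = 2(13) + 5(-14) = -44, not -47 — violated.

Constraint 12 is violated.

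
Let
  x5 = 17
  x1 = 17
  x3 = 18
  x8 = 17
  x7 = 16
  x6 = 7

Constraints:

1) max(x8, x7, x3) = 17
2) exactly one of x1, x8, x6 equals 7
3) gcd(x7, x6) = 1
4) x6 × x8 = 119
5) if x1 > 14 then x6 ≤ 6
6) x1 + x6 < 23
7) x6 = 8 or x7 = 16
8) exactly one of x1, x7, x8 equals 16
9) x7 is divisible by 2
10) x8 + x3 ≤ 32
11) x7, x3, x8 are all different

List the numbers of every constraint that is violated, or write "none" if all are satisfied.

1) max(17, 16, 18) = 18, not 17  fails
2) x1=17, x8=17, x6=7; 1 of them equals 7  holds
3) gcd(16, 7) = 1  holds
4) x6 × x8 = 7 × 17 = 119  holds
5) x1 = 17 > 14, so we need x6 ≤ 6; but x6 = 7 > 6  fails
6) x1 + x6 = 17 + 7 = 24; 24 ≥ 23, bound 23 not met  fails
7) x6 = 7 ≠ 8, but x7 = 16 = 16 (second disjunct)  holds
8) x1=17, x7=16, x8=17; 1 of them equals 16  holds
9) 16 / 2 = 8, so 2 divides 16  holds
10) x8 + x3 = 17 + 18 = 35; 35 > 32, bound 32 not met  fails
11) values 16, 18, 17 are pairwise distinct  holds

Constraints 1, 5, 6, 10 do not hold.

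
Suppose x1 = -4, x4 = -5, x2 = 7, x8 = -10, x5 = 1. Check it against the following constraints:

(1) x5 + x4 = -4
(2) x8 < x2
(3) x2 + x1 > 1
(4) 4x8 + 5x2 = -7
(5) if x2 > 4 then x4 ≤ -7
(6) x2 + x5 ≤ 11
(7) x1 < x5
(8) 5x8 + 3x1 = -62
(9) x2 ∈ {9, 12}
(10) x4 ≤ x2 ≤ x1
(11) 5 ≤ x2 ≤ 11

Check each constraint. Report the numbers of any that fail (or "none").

(1) x5 + x4 = 1 + (-5) = -4  ✓
(2) x8 = -10, x2 = 7; -10 < 7  ✓
(3) x2 + x1 = 7 + (-4) = 3; 3 > 1  ✓
(4) 4x8 + 5x2 = 4(-10) + 5(7) = -5, not -7  ✗
(5) x2 = 7 > 4, so we need x4 ≤ -7; but x4 = -5 > -7  ✗
(6) x2 + x5 = 7 + 1 = 8; 8 ≤ 11  ✓
(7) x1 = -4, x5 = 1; -4 < 1  ✓
(8) 5x8 + 3x1 = 5(-10) + 3(-4) = -62  ✓
(9) x2 = 7 is not in {9, 12}  ✗
(10) values -5, 7, -4; x2 = 7 is not ≤ x1 = -4  ✗
(11) x2 = 7 lies in [5, 11]  ✓

No — constraints 4, 5, 9, and 10 are not satisfied.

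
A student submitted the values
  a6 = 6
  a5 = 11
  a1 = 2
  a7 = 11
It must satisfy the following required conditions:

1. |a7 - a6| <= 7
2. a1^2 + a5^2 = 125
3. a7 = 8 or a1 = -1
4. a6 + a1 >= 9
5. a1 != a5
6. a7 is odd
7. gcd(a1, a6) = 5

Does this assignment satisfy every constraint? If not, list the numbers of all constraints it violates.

Constraints 3, 4, and 7 do not hold.

1. |11 - 6| = 5; 5 ≤ 7  true
2. a1^2 + a5^2 = 2^2 + 11^2 = 4 + 121 = 125  true
3. a7 = 11 ≠ 8 and a1 = 2 ≠ -1; both disjuncts false  false
4. a6 + a1 = 6 + 2 = 8; 8 < 9, bound 9 not met  false
5. a1 = 2, a5 = 11; distinct  true
6. a7 = 11 is odd  true
7. gcd(2, 6) = 2, not 5  false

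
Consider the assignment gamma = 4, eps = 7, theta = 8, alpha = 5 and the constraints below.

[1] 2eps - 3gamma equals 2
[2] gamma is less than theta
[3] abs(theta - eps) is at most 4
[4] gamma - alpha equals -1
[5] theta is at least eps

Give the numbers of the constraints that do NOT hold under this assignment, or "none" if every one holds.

[1] 2eps - 3gamma = 2(7) - 3(4) = 2  yes
[2] gamma = 4, theta = 8; 4 < 8  yes
[3] abs(8 - 7) = 1; 1 ≤ 4  yes
[4] gamma - alpha = 4 - 5 = -1  yes
[5] theta = 8, eps = 7; 8 ≥ 7  yes

The assignment satisfies every constraint.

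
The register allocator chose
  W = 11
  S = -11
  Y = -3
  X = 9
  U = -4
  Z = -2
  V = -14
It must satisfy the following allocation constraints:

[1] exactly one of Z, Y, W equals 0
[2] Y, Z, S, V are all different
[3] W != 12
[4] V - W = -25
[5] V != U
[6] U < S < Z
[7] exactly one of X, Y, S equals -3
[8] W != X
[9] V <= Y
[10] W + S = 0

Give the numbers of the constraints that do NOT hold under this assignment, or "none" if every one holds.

The assignment fails constraints 1 and 6.

[1] Z=-2, Y=-3, W=11; 0 of them equal 0, not exactly one — violated.
[2] values -3, -2, -11, -14 are pairwise distinct — satisfied.
[3] W = 11, and 11 ≠ 12 — satisfied.
[4] V - W = -14 - 11 = -25 — satisfied.
[5] V = -14, U = -4; distinct — satisfied.
[6] values -4, -11, -2; U = -4 is not < S = -11 — violated.
[7] X=9, Y=-3, S=-11; 1 of them equals -3 — satisfied.
[8] W = 11, X = 9; distinct — satisfied.
[9] V = -14, Y = -3; -14 ≤ -3 — satisfied.
[10] W + S = 11 + (-11) = 0 — satisfied.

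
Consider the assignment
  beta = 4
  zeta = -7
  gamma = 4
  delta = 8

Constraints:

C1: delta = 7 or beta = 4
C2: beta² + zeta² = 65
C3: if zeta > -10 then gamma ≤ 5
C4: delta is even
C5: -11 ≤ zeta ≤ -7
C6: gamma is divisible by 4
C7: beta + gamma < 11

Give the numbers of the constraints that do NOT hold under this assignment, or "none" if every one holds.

C1: delta = 8 ≠ 7, but beta = 4 = 4 (second disjunct)  ✔
C2: beta² + zeta² = 4² + (-7)² = 16 + 49 = 65  ✔
C3: zeta = -7 > -10, so we need gamma ≤ 5; gamma = 4 ≤ 5  ✔
C4: delta = 8 is even  ✔
C5: zeta = -7 lies in [-11, -7]  ✔
C6: 4 / 4 = 1, so 4 divides 4  ✔
C7: beta + gamma = 4 + 4 = 8; 8 < 11  ✔

All constraints are satisfied.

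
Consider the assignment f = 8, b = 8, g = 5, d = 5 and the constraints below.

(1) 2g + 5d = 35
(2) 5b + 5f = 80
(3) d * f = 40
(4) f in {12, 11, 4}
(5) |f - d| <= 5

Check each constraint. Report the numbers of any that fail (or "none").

(1) 2g + 5d = 2(5) + 5(5) = 35 — satisfied.
(2) 5b + 5f = 5(8) + 5(8) = 80 — satisfied.
(3) d * f = 5 * 8 = 40 — satisfied.
(4) f = 8 is not in {12, 11, 4} — violated.
(5) |8 - 5| = 3; 3 ≤ 5 — satisfied.

Violated: 4.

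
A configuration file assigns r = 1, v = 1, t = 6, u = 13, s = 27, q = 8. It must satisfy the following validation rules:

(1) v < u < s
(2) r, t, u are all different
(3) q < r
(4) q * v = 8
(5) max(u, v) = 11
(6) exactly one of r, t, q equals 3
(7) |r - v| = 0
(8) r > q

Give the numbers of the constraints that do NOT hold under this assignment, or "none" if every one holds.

No — constraints 3, 5, 6, 8 are not satisfied.

(1) values 1 < 13 < 27  ✔
(2) values 1, 6, 13 are pairwise distinct  ✔
(3) q = 8, r = 1; 8 ≥ 1 (want <)  ✘
(4) q * v = 8 * 1 = 8  ✔
(5) max(13, 1) = 13, not 11  ✘
(6) r=1, t=6, q=8; 0 of them equal 3, not exactly one  ✘
(7) |1 - 1| = 0  ✔
(8) r = 1, q = 8; 1 ≤ 8 (want >)  ✘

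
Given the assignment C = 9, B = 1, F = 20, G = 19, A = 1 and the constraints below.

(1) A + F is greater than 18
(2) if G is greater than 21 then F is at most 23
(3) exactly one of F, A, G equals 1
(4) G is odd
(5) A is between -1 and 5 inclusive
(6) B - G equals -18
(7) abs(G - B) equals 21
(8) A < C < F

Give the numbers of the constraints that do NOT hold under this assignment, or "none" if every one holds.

The assignment fails constraint 7.

(1) A + F = 1 + 20 = 21; 21 > 18 — holds.
(2) G = 19, not > 21; antecedent false, conditional vacuously true — holds.
(3) F=20, A=1, G=19; 1 of them equals 1 — holds.
(4) G = 19 is odd — holds.
(5) A = 1 lies in [-1, 5] — holds.
(6) B - G = 1 - 19 = -18 — holds.
(7) abs(19 - 1) = 18, not 21 — does not hold.
(8) values 1 < 9 < 20 — holds.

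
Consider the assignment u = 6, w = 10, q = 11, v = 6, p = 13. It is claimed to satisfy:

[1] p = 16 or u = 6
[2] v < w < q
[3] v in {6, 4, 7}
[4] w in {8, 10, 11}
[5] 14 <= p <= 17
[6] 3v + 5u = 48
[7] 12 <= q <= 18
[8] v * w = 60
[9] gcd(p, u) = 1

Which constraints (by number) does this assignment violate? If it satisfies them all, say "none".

The assignment fails constraints 5, 7.

[1] p = 13 ≠ 16, but u = 6 = 6 (second disjunct)  yes
[2] values 6 < 10 < 11  yes
[3] v = 6 is in {6, 4, 7}  yes
[4] w = 10 is in {8, 10, 11}  yes
[5] p = 13 is outside [14, 17]  no
[6] 3v + 5u = 3(6) + 5(6) = 48  yes
[7] q = 11 is outside [12, 18]  no
[8] v * w = 6 * 10 = 60  yes
[9] gcd(13, 6) = 1  yes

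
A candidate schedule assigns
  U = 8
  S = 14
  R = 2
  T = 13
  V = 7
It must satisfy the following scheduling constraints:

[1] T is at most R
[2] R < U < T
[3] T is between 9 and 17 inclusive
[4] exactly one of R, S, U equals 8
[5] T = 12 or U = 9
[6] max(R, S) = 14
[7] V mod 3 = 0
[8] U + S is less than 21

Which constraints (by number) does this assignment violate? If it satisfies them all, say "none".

[1] T = 13, R = 2; 13 > 2 (want ≤)  false
[2] values 2 < 8 < 13  true
[3] T = 13 lies in [9, 17]  true
[4] R=2, S=14, U=8; 1 of them equals 8  true
[5] T = 13 ≠ 12 and U = 8 ≠ 9; both disjuncts false  false
[6] max(2, 14) = 14  true
[7] 7 mod 3 = 1, not 0  false
[8] U + S = 8 + 14 = 22; 22 ≥ 21, bound 21 not met  false

Constraints 1, 5, 7, and 8 are violated.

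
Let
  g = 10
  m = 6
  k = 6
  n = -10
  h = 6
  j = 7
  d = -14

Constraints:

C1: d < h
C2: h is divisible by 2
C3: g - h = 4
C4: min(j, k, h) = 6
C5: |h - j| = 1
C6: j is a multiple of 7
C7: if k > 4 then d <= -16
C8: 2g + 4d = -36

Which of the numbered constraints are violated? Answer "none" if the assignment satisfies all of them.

C1: d = -14, h = 6; -14 < 6  holds
C2: 6 / 2 = 3, so 2 divides 6  holds
C3: g - h = 10 - 6 = 4  holds
C4: min(7, 6, 6) = 6  holds
C5: |6 - 7| = 1  holds
C6: 7 / 7 = 1, so 7 divides 7  holds
C7: k = 6 > 4, so we need d ≤ -16; but d = -14 > -16  fails
C8: 2g + 4d = 2(10) + 4(-14) = -36  holds

No — constraint 7 is not satisfied.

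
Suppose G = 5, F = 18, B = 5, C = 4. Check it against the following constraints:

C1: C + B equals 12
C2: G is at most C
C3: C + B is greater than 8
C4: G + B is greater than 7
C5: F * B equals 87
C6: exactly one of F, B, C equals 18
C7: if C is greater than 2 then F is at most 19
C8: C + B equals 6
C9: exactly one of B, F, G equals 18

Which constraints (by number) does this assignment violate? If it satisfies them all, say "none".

Violated: 1, 2, 5, and 8.

C1: C + B = 4 + 5 = 9, not 12 — fails.
C2: G = 5, C = 4; 5 > 4 (want ≤) — fails.
C3: C + B = 4 + 5 = 9; 9 > 8 — holds.
C4: G + B = 5 + 5 = 10; 10 > 7 — holds.
C5: F * B = 18 * 5 = 90, not 87 — fails.
C6: F=18, B=5, C=4; 1 of them equals 18 — holds.
C7: C = 4 > 2, so we need F ≤ 19; F = 18 ≤ 19 — holds.
C8: C + B = 4 + 5 = 9, not 6 — fails.
C9: B=5, F=18, G=5; 1 of them equals 18 — holds.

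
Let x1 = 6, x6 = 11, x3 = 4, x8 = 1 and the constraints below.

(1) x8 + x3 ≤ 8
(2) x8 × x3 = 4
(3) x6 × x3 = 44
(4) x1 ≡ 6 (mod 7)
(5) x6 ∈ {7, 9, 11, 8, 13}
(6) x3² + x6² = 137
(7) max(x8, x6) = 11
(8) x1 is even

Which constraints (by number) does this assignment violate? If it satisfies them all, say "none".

(1) x8 + x3 = 1 + 4 = 5; 5 ≤ 8  yes
(2) x8 × x3 = 1 × 4 = 4  yes
(3) x6 × x3 = 11 × 4 = 44  yes
(4) 6 mod 7 = 6  yes
(5) x6 = 11 is in {7, 9, 11, 8, 13}  yes
(6) x3² + x6² = 4² + 11² = 16 + 121 = 137  yes
(7) max(1, 11) = 11  yes
(8) x1 = 6 is even  yes

Yes — all constraints hold.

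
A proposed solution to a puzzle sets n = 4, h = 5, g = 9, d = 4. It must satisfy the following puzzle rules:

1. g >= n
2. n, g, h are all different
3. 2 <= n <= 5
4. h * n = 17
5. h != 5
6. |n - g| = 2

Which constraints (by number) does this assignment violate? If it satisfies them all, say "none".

Constraints 4, 5, 6 are violated.

1. g = 9, n = 4; 9 ≥ 4 — OK.
2. values 4, 9, 5 are pairwise distinct — OK.
3. n = 4 lies in [2, 5] — OK.
4. h * n = 5 * 4 = 20, not 17 — violated.
5. h = 5, but 5 is required to differ — violated.
6. |4 - 9| = 5, not 2 — violated.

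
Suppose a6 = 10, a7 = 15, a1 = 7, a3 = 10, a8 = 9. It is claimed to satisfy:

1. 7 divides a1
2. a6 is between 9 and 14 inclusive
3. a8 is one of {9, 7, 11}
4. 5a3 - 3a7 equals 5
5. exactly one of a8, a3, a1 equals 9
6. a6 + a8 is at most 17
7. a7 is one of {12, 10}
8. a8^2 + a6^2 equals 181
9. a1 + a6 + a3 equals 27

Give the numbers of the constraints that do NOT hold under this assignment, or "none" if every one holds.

1. 7 / 7 = 1, so 7 divides 7 — OK.
2. a6 = 10 lies in [9, 14] — OK.
3. a8 = 9 is in {9, 7, 11} — OK.
4. 5a3 - 3a7 = 5(10) - 3(15) = 5 — OK.
5. a8=9, a3=10, a1=7; 1 of them equals 9 — OK.
6. a6 + a8 = 10 + 9 = 19; 19 > 17, bound 17 not met — violated.
7. a7 = 15 is not in {12, 10} — violated.
8. a8^2 + a6^2 = 9^2 + 10^2 = 81 + 100 = 181 — OK.
9. a1 + a6 + a3 = 7 + 10 + 10 = 27 — OK.

Violated: 6 and 7.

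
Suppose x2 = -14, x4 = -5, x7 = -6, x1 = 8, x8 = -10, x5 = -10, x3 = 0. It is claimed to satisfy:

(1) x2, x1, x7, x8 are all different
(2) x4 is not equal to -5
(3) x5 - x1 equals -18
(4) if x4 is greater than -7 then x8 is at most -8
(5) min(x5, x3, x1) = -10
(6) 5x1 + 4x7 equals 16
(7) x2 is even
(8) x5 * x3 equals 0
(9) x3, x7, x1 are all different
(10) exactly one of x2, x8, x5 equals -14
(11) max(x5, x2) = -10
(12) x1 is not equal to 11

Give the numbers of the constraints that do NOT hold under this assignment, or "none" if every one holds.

(1) values -14, 8, -6, -10 are pairwise distinct — OK.
(2) x4 = -5, but -5 is required to differ — violated.
(3) x5 - x1 = -10 - 8 = -18 — OK.
(4) x4 = -5 > -7, so we need x8 ≤ -8; x8 = -10 ≤ -8 — OK.
(5) min(-10, 0, 8) = -10 — OK.
(6) 5x1 + 4x7 = 5(8) + 4(-6) = 16 — OK.
(7) x2 = -14 is even — OK.
(8) x5 * x3 = -10 * 0 = 0 — OK.
(9) values 0, -6, 8 are pairwise distinct — OK.
(10) x2=-14, x8=-10, x5=-10; 1 of them equals -14 — OK.
(11) max(-10, -14) = -10 — OK.
(12) x1 = 8, and 8 ≠ 11 — OK.

Violated: 2.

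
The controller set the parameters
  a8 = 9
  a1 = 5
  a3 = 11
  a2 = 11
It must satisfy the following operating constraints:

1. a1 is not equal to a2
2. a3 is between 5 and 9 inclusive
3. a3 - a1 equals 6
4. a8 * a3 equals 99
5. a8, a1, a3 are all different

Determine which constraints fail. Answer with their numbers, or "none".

1. a1 = 5, a2 = 11; distinct — OK.
2. a3 = 11 is outside [5, 9] — violated.
3. a3 - a1 = 11 - 5 = 6 — OK.
4. a8 * a3 = 9 * 11 = 99 — OK.
5. values 9, 5, 11 are pairwise distinct — OK.

Constraint 2 is violated.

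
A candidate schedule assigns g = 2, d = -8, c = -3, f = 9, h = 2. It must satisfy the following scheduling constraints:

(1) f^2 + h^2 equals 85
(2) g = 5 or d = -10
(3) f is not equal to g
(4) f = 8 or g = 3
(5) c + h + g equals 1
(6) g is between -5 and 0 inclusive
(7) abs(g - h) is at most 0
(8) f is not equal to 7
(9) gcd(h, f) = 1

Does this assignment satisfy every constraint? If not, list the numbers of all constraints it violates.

(1) f^2 + h^2 = 9^2 + 2^2 = 81 + 4 = 85 — holds.
(2) g = 2 ≠ 5 and d = -8 ≠ -10; both disjuncts false — does not hold.
(3) f = 9, g = 2; distinct — holds.
(4) f = 9 ≠ 8 and g = 2 ≠ 3; both disjuncts false — does not hold.
(5) c + h + g = -3 + 2 + 2 = 1 — holds.
(6) g = 2 is outside [-5, 0] — does not hold.
(7) abs(2 - 2) = 0; 0 ≤ 0 — holds.
(8) f = 9, and 9 ≠ 7 — holds.
(9) gcd(2, 9) = 1 — holds.

Violated: 2, 4, 6.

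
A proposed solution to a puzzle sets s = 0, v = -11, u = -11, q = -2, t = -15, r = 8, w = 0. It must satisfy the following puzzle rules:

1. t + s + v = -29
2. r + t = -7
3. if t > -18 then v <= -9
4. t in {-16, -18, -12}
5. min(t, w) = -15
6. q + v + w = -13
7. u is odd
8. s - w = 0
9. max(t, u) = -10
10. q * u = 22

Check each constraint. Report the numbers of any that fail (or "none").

Constraints 1, 4, and 9 do not hold.

1. t + s + v = -15 + 0 + (-11) = -26, not -29  ✗
2. r + t = 8 + (-15) = -7  ✓
3. t = -15 > -18, so we need v ≤ -9; v = -11 ≤ -9  ✓
4. t = -15 is not in {-16, -18, -12}  ✗
5. min(-15, 0) = -15  ✓
6. q + v + w = -2 + (-11) + 0 = -13  ✓
7. u = -11 is odd  ✓
8. s - w = 0 - 0 = 0  ✓
9. max(-15, -11) = -11, not -10  ✗
10. q * u = -2 * (-11) = 22  ✓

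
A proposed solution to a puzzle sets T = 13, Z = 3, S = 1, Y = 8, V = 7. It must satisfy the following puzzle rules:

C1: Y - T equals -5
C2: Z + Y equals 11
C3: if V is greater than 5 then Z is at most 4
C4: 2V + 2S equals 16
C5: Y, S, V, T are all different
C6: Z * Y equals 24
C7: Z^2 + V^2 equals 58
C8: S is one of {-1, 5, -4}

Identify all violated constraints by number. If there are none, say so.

Constraint 8 does not hold.

C1: Y - T = 8 - 13 = -5  ✔
C2: Z + Y = 3 + 8 = 11  ✔
C3: V = 7 > 5, so we need Z ≤ 4; Z = 3 ≤ 4  ✔
C4: 2V + 2S = 2(7) + 2(1) = 16  ✔
C5: values 8, 1, 7, 13 are pairwise distinct  ✔
C6: Z * Y = 3 * 8 = 24  ✔
C7: Z^2 + V^2 = 3^2 + 7^2 = 9 + 49 = 58  ✔
C8: S = 1 is not in {-1, 5, -4}  ✘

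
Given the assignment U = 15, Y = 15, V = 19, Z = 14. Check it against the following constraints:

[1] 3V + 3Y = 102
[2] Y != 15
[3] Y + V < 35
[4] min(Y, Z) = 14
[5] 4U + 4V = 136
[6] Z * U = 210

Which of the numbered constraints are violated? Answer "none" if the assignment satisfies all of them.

Constraint 2 does not hold.

[1] 3V + 3Y = 3(19) + 3(15) = 102 — satisfied.
[2] Y = 15, but 15 is required to differ — violated.
[3] Y + V = 15 + 19 = 34; 34 < 35 — satisfied.
[4] min(15, 14) = 14 — satisfied.
[5] 4U + 4V = 4(15) + 4(19) = 136 — satisfied.
[6] Z * U = 14 * 15 = 210 — satisfied.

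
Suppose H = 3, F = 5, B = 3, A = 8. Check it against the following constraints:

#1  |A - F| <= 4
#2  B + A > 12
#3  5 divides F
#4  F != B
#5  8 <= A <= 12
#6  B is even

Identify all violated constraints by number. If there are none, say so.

The assignment fails constraints 2 and 6.

#1 |8 - 5| = 3; 3 ≤ 4  ✔
#2 B + A = 3 + 8 = 11; 11 ≤ 12, bound 12 not met  ✘
#3 5 / 5 = 1, so 5 divides 5  ✔
#4 F = 5, B = 3; distinct  ✔
#5 A = 8 lies in [8, 12]  ✔
#6 B = 3 is odd  ✘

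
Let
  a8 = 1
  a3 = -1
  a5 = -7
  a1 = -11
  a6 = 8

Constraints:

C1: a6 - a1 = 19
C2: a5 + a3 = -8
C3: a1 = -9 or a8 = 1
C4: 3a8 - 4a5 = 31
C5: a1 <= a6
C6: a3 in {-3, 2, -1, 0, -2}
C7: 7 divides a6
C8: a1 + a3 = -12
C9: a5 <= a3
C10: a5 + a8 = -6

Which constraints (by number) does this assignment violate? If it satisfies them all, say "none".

No — constraint 7 is not satisfied.

C1: a6 - a1 = 8 - (-11) = 19 — OK.
C2: a5 + a3 = -7 + (-1) = -8 — OK.
C3: a1 = -11 ≠ -9, but a8 = 1 = 1 (second disjunct) — OK.
C4: 3a8 - 4a5 = 3(1) - 4(-7) = 31 — OK.
C5: a1 = -11, a6 = 8; -11 ≤ 8 — OK.
C6: a3 = -1 is in {-3, 2, -1, 0, -2} — OK.
C7: 8 = 7*1 + 1, so 7 does not divide 8 — violated.
C8: a1 + a3 = -11 + (-1) = -12 — OK.
C9: a5 = -7, a3 = -1; -7 ≤ -1 — OK.
C10: a5 + a8 = -7 + 1 = -6 — OK.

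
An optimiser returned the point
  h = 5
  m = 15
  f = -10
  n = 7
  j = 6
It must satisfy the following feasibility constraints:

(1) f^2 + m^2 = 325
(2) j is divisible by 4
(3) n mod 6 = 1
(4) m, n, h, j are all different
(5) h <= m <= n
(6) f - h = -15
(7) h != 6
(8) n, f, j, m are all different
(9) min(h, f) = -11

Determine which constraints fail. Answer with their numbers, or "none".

(1) f^2 + m^2 = (-10)^2 + 15^2 = 100 + 225 = 325  yes
(2) 6 = 4*1 + 2, so 4 does not divide 6  no
(3) 7 mod 6 = 1  yes
(4) values 15, 7, 5, 6 are pairwise distinct  yes
(5) values 5, 15, 7; m = 15 is not <= n = 7  no
(6) f - h = -10 - 5 = -15  yes
(7) h = 5, and 5 ≠ 6  yes
(8) values 7, -10, 6, 15 are pairwise distinct  yes
(9) min(5, -10) = -10, not -11  no

Constraints 2, 5, and 9 do not hold.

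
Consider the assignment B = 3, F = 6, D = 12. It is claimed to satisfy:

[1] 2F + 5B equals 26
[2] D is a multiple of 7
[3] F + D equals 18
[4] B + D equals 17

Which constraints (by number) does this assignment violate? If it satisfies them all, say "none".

[1] 2F + 5B = 2(6) + 5(3) = 27, not 26 — fails.
[2] 12 = 7*1 + 5, so 7 does not divide 12 — fails.
[3] F + D = 6 + 12 = 18 — holds.
[4] B + D = 3 + 12 = 15, not 17 — fails.

Constraints 1, 2, 4 do not hold.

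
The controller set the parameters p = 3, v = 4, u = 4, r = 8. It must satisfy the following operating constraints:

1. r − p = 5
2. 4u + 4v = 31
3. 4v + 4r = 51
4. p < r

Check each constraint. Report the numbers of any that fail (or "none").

Violated: 2, 3.

1. r − p = 8 − 3 = 5  ✓
2. 4u + 4v = 4(4) + 4(4) = 32, not 31  ✗
3. 4v + 4r = 4(4) + 4(8) = 48, not 51  ✗
4. p = 3, r = 8; 3 < 8  ✓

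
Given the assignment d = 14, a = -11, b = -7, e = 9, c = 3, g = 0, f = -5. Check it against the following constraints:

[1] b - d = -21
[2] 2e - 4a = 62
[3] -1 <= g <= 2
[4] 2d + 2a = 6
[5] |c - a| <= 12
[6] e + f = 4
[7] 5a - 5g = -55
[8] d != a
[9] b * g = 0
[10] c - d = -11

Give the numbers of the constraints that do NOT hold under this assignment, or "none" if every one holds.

[1] b - d = -7 - 14 = -21  ✓
[2] 2e - 4a = 2(9) - 4(-11) = 62  ✓
[3] g = 0 lies in [-1, 2]  ✓
[4] 2d + 2a = 2(14) + 2(-11) = 6  ✓
[5] |3 - (-11)| = 14; 14 > 12, exceeds bound 12  ✗
[6] e + f = 9 + (-5) = 4  ✓
[7] 5a - 5g = 5(-11) - 5(0) = -55  ✓
[8] d = 14, a = -11; distinct  ✓
[9] b * g = -7 * 0 = 0  ✓
[10] c - d = 3 - 14 = -11  ✓

Constraint 5 does not hold.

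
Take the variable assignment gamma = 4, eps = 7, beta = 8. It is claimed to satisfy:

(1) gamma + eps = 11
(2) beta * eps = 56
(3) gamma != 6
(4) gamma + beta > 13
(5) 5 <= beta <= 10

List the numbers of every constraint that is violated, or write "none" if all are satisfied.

(1) gamma + eps = 4 + 7 = 11  true
(2) beta * eps = 8 * 7 = 56  true
(3) gamma = 4, and 4 ≠ 6  true
(4) gamma + beta = 4 + 8 = 12; 12 ≤ 13, bound 13 not met  false
(5) beta = 8 lies in [5, 10]  true

No — constraint 4 is not satisfied.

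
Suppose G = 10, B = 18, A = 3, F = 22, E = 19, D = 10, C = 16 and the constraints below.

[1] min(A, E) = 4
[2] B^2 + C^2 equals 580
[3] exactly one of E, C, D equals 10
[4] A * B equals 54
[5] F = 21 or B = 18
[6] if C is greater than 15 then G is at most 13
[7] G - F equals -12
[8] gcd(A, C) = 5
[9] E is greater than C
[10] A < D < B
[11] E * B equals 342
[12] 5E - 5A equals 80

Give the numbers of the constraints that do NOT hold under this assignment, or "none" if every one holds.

[1] min(3, 19) = 3, not 4 — violated.
[2] B^2 + C^2 = 18^2 + 16^2 = 324 + 256 = 580 — satisfied.
[3] E=19, C=16, D=10; 1 of them equals 10 — satisfied.
[4] A * B = 3 * 18 = 54 — satisfied.
[5] F = 22 ≠ 21, but B = 18 = 18 (second disjunct) — satisfied.
[6] C = 16 > 15, so we need G ≤ 13; G = 10 ≤ 13 — satisfied.
[7] G - F = 10 - 22 = -12 — satisfied.
[8] gcd(3, 16) = 1, not 5 — violated.
[9] E = 19, C = 16; 19 > 16 — satisfied.
[10] values 3 < 10 < 18 — satisfied.
[11] E * B = 19 * 18 = 342 — satisfied.
[12] 5E - 5A = 5(19) - 5(3) = 80 — satisfied.

The assignment fails constraints 1 and 8.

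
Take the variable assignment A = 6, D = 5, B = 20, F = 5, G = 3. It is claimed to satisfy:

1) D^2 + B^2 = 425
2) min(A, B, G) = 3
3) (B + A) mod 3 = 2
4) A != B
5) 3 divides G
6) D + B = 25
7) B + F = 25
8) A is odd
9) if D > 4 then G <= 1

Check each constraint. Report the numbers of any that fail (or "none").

The assignment fails constraints 8 and 9.

1) D^2 + B^2 = 5^2 + 20^2 = 25 + 400 = 425  OK
2) min(6, 20, 3) = 3  OK
3) B + A = 26; 26 mod 3 = 2  OK
4) A = 6, B = 20; distinct  OK
5) 3 / 3 = 1, so 3 divides 3  OK
6) D + B = 5 + 20 = 25  OK
7) B + F = 20 + 5 = 25  OK
8) A = 6 is even  FAIL
9) D = 5 > 4, so we need G ≤ 1; but G = 3 > 1  FAIL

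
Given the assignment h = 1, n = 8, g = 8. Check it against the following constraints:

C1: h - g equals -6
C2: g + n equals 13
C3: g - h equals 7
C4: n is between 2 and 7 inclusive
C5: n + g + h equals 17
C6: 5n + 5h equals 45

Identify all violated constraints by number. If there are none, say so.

Constraints 1, 2, and 4 do not hold.

C1: h - g = 1 - 8 = -7, not -6 — fails.
C2: g + n = 8 + 8 = 16, not 13 — fails.
C3: g - h = 8 - 1 = 7 — holds.
C4: n = 8 is outside [2, 7] — fails.
C5: n + g + h = 8 + 8 + 1 = 17 — holds.
C6: 5n + 5h = 5(8) + 5(1) = 45 — holds.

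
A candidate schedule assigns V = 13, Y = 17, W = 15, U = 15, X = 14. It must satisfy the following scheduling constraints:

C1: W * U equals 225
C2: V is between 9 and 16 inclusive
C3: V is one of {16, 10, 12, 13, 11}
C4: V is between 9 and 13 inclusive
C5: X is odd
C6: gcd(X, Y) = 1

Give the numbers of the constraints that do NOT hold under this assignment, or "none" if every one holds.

Constraint 5 is violated.

C1: W * U = 15 * 15 = 225  ✔
C2: V = 13 lies in [9, 16]  ✔
C3: V = 13 is in {16, 10, 12, 13, 11}  ✔
C4: V = 13 lies in [9, 13]  ✔
C5: X = 14 is even  ✘
C6: gcd(14, 17) = 1  ✔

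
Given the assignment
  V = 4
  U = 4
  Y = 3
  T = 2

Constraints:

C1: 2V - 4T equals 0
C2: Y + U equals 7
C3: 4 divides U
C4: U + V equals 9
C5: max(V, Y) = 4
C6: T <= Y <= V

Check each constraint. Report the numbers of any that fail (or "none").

C1: 2V - 4T = 2(4) - 4(2) = 0  yes
C2: Y + U = 3 + 4 = 7  yes
C3: 4 / 4 = 1, so 4 divides 4  yes
C4: U + V = 4 + 4 = 8, not 9  no
C5: max(4, 3) = 4  yes
C6: values 2 <= 3 <= 4  yes

Violated: 4.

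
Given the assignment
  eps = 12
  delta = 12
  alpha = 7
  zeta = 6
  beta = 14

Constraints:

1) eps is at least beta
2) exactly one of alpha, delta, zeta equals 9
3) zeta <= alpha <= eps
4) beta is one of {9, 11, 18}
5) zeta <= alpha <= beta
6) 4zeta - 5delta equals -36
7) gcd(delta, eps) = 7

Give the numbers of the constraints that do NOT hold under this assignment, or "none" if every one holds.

No — constraints 1, 2, 4, and 7 are not satisfied.

1) eps = 12, beta = 14; 12 < 14 (want ≥) — violated.
2) alpha=7, delta=12, zeta=6; 0 of them equal 9, not exactly one — violated.
3) values 6 <= 7 <= 12 — OK.
4) beta = 14 is not in {9, 11, 18} — violated.
5) values 6 <= 7 <= 14 — OK.
6) 4zeta - 5delta = 4(6) - 5(12) = -36 — OK.
7) gcd(12, 12) = 12, not 7 — violated.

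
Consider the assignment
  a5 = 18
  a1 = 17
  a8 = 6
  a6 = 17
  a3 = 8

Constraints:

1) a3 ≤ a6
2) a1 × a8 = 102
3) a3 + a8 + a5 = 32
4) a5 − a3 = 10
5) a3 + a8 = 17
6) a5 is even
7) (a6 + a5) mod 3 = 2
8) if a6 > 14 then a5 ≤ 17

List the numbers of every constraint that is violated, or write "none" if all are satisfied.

No — constraints 5, 8 are not satisfied.

1) a3 = 8, a6 = 17; 8 ≤ 17 — holds.
2) a1 × a8 = 17 × 6 = 102 — holds.
3) a3 + a8 + a5 = 8 + 6 + 18 = 32 — holds.
4) a5 − a3 = 18 − 8 = 10 — holds.
5) a3 + a8 = 8 + 6 = 14, not 17 — fails.
6) a5 = 18 is even — holds.
7) a6 + a5 = 35; 35 mod 3 = 2 — holds.
8) a6 = 17 > 14, so we need a5 ≤ 17; but a5 = 18 > 17 — fails.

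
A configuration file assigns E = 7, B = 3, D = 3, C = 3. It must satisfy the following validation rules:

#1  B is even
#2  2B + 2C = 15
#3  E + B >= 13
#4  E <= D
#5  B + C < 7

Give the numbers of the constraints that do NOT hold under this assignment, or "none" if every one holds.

Violated: 1, 2, 3, 4.

#1 B = 3 is odd — fails.
#2 2B + 2C = 2(3) + 2(3) = 12, not 15 — fails.
#3 E + B = 7 + 3 = 10; 10 < 13, bound 13 not met — fails.
#4 E = 7, D = 3; 7 > 3 (want ≤) — fails.
#5 B + C = 3 + 3 = 6; 6 < 7 — holds.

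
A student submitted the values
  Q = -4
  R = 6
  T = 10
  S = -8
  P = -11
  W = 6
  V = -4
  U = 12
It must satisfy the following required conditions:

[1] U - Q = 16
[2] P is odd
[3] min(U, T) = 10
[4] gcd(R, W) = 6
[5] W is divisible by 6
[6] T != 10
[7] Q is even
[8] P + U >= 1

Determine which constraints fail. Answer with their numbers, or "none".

Constraint 6 does not hold.

[1] U - Q = 12 - (-4) = 16  true
[2] P = -11 is odd  true
[3] min(12, 10) = 10  true
[4] gcd(6, 6) = 6  true
[5] 6 / 6 = 1, so 6 divides 6  true
[6] T = 10, but 10 is required to differ  false
[7] Q = -4 is even  true
[8] P + U = -11 + 12 = 1; 1 ≥ 1  true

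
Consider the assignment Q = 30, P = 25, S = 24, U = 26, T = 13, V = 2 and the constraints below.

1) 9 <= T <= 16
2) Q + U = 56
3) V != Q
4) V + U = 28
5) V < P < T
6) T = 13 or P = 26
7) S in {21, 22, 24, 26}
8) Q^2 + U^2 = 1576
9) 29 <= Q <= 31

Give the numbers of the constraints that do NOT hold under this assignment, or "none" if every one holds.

1) T = 13 lies in [9, 16] — OK.
2) Q + U = 30 + 26 = 56 — OK.
3) V = 2, Q = 30; distinct — OK.
4) V + U = 2 + 26 = 28 — OK.
5) values 2, 25, 13; P = 25 is not < T = 13 — violated.
6) T = 13 = 13 (first disjunct) — OK.
7) S = 24 is in {21, 22, 24, 26} — OK.
8) Q^2 + U^2 = 30^2 + 26^2 = 900 + 676 = 1576 — OK.
9) Q = 30 lies in [29, 31] — OK.

The assignment fails constraint 5.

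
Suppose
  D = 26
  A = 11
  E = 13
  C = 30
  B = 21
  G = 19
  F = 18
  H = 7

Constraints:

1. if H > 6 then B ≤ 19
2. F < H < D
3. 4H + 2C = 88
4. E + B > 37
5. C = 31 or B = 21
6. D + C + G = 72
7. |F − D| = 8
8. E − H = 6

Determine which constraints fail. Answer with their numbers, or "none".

No — constraints 1, 2, 4, and 6 are not satisfied.

1. H = 7 > 6, so we need B ≤ 19; but B = 21 > 19  FAIL
2. values 18, 7, 26; F = 18 is not < H = 7  FAIL
3. 4H + 2C = 4(7) + 2(30) = 88  OK
4. E + B = 13 + 21 = 34; 34 ≤ 37, bound 37 not met  FAIL
5. C = 30 ≠ 31, but B = 21 = 21 (second disjunct)  OK
6. D + C + G = 26 + 30 + 19 = 75, not 72  FAIL
7. |18 − 26| = 8  OK
8. E − H = 13 − 7 = 6  OK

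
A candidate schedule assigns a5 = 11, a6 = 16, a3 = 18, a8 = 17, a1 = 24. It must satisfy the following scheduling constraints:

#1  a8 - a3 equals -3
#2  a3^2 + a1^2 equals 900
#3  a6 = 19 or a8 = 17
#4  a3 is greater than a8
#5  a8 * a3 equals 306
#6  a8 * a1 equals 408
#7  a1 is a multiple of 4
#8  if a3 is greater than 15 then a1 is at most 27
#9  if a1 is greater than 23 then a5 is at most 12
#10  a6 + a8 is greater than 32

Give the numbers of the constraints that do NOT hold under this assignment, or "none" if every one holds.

#1 a8 - a3 = 17 - 18 = -1, not -3 — violated.
#2 a3^2 + a1^2 = 18^2 + 24^2 = 324 + 576 = 900 — satisfied.
#3 a6 = 16 ≠ 19, but a8 = 17 = 17 (second disjunct) — satisfied.
#4 a3 = 18, a8 = 17; 18 > 17 — satisfied.
#5 a8 * a3 = 17 * 18 = 306 — satisfied.
#6 a8 * a1 = 17 * 24 = 408 — satisfied.
#7 24 / 4 = 6, so 4 divides 24 — satisfied.
#8 a3 = 18 > 15, so we need a1 ≤ 27; a1 = 24 ≤ 27 — satisfied.
#9 a1 = 24 > 23, so we need a5 ≤ 12; a5 = 11 ≤ 12 — satisfied.
#10 a6 + a8 = 16 + 17 = 33; 33 > 32 — satisfied.

The assignment fails constraint 1.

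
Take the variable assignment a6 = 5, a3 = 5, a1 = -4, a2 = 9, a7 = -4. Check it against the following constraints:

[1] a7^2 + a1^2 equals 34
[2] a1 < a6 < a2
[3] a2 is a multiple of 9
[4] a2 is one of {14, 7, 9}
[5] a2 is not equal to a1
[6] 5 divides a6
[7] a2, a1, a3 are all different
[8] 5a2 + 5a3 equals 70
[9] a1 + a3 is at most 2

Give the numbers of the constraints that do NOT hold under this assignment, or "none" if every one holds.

Constraint 1 is violated.

[1] a7^2 + a1^2 = (-4)^2 + (-4)^2 = 16 + 16 = 32, not 34 — violated.
[2] values -4 < 5 < 9 — OK.
[3] 9 / 9 = 1, so 9 divides 9 — OK.
[4] a2 = 9 is in {14, 7, 9} — OK.
[5] a2 = 9, a1 = -4; distinct — OK.
[6] 5 / 5 = 1, so 5 divides 5 — OK.
[7] values 9, -4, 5 are pairwise distinct — OK.
[8] 5a2 + 5a3 = 5(9) + 5(5) = 70 — OK.
[9] a1 + a3 = -4 + 5 = 1; 1 ≤ 2 — OK.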